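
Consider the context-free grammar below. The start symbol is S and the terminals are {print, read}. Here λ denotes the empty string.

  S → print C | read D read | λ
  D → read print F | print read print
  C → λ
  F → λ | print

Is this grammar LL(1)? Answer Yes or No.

FIRST(S) = {λ, print, read}
FIRST(D) = {print, read}
FIRST(C) = {λ}
FIRST(F) = {λ, print}
FOLLOW(S) = {$}
FOLLOW(D) = {read}
FOLLOW(C) = {$}
FOLLOW(F) = {read}
Each cell of M receives at most one production.

Yes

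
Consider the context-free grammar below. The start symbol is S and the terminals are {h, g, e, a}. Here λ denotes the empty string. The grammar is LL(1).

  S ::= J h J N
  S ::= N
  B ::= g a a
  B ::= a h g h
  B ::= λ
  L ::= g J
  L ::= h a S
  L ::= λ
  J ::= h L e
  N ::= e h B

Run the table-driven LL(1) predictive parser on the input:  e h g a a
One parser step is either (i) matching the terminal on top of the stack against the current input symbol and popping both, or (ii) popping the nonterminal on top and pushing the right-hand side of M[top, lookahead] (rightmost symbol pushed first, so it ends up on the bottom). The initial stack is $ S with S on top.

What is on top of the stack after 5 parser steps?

g

step 1: stack=$ S  input=e h g a a $  — expand S ::= N
step 2: stack=$ N  input=e h g a a $  — expand N ::= e h B
step 3: stack=$ B h e  input=e h g a a $  — match e
step 4: stack=$ B h  input=h g a a $  — match h
step 5: stack=$ B  input=g a a $  — expand B ::= g a a
Stack after step 5: $ a a g (top = g).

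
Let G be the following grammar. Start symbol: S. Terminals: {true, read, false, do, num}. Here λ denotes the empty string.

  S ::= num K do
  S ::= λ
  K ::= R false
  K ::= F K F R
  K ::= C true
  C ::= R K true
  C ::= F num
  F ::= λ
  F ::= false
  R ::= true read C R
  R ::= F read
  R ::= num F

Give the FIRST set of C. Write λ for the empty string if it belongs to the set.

{false, num, read, true}

FIRST(S): from S::=num K do we get {num}; from S::=λ we get {λ}. So FIRST(S) = {λ, num}.
FIRST(F): from F::=λ we get {λ}; from F::=false we get {false}. So FIRST(F) = {λ, false}.
FIRST(R): from R::=true read C R we get {true}; from R::=F read we get {false, read}; from R::=num F we get {num}. So FIRST(R) = {false, num, read, true}.
FIRST(C): from C::=R K true we get {false, num, read, true}; from C::=F num we get {false, num}. So FIRST(C) = {false, num, read, true}.
FIRST(K): from K::=R false we get {false, num, read, true}; from K::=F K F R we get {false, num, read, true}; from K::=C true we get {false, num, read, true}. So FIRST(K) = {false, num, read, true}.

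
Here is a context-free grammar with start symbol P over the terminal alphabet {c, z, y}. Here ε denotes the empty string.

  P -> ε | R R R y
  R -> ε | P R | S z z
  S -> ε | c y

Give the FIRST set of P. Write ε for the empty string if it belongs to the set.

{ε, c, y, z}

FIRST(S): from S->ε we get {ε}; from S->c y we get {c}. So FIRST(S) = {ε, c}.
FIRST(P): from P->ε we get {ε}; from P->R R R y we get {c, y, z}. So FIRST(P) = {ε, c, y, z}.
FIRST(R): from R->ε we get {ε}; from R->P R we get {ε, c, y, z}; from R->S z z we get {c, z}. So FIRST(R) = {ε, c, y, z}.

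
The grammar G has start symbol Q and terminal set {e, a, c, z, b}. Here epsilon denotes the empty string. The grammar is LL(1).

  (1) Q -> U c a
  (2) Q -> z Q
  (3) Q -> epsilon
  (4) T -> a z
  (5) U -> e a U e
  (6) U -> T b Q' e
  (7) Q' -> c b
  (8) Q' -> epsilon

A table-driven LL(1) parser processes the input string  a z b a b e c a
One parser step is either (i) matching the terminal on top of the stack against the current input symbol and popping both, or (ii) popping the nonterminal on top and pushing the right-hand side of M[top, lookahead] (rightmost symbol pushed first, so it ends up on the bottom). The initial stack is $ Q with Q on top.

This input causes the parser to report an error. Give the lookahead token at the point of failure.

a

step 1: stack=$ Q  input=a z b a b e c a $  — expand Q -> U c a
step 2: stack=$ a c U  input=a z b a b e c a $  — expand U -> T b Q' e
step 3: stack=$ a c e Q' b T  input=a z b a b e c a $  — expand T -> a z
step 4: stack=$ a c e Q' b z a  input=a z b a b e c a $  — match a
step 5: stack=$ a c e Q' b z  input=z b a b e c a $  — match z
step 6: stack=$ a c e Q' b  input=b a b e c a $  — match b
step 7: stack=$ a c e Q'  input=a b e c a $  — error: M[Q', a] is empty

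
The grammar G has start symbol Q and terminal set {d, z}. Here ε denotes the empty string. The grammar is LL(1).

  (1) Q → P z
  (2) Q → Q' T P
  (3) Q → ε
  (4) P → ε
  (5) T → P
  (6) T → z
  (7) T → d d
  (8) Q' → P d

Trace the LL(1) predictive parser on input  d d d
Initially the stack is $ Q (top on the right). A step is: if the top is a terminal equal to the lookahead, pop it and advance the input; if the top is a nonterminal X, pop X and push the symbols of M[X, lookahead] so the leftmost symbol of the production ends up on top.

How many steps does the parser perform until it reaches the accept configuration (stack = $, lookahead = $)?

8

     Stack      Input    Action
  1  $ Q        d d d $  expand Q → Q' T P
  2  $ P T Q'   d d d $  expand Q' → P d
  3  $ P T d P  d d d $  expand P → ε
  4  $ P T d    d d d $  match d
  5  $ P T      d d $    expand T → d d
  6  $ P d d    d d $    match d
  7  $ P d      d $      match d
  8  $ P        $        expand P → ε
Accept reached after 8 steps.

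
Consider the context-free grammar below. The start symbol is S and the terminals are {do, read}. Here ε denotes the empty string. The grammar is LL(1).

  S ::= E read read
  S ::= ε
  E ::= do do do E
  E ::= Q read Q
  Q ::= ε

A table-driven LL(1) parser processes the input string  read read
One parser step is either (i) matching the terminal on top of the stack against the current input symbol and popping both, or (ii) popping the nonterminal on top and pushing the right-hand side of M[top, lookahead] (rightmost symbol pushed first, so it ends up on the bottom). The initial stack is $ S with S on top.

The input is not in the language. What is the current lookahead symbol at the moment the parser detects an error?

$

step 1: stack=$ S  input=read read $  — expand S ::= E read read
step 2: stack=$ read read E  input=read read $  — expand E ::= Q read Q
step 3: stack=$ read read Q read Q  input=read read $  — expand Q ::= ε
step 4: stack=$ read read Q read  input=read read $  — match read
step 5: stack=$ read read Q  input=read $  — expand Q ::= ε
step 6: stack=$ read read  input=read $  — match read
step 7: stack=$ read  input=$  — error: top is terminal read but lookahead is $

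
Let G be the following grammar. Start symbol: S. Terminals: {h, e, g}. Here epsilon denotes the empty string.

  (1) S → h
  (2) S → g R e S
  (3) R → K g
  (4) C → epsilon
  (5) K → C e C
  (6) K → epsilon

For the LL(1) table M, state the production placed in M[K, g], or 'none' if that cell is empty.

K → epsilon

FIRST(S) = {g, h}
FIRST(C) = {epsilon}
FIRST(K) = {epsilon, e}  (via C e C)
FIRST(R) = {e, g}  (via K g)
FOLLOW(S) includes $ since S is the start symbol.
FOLLOW(K): in R→K g, K is followed by g with FIRST {g}. Thus FOLLOW(K) = {g}.
For K → C e C: FIRST(C e C) = {e}, so it goes in M[K, t] for t ∈ {e}.
For K → epsilon: FIRST(epsilon) = {epsilon}, so it goes in M[K, t] for t ∈ {}; since epsilon ∈ FIRST, also for every t ∈ FOLLOW(K) = {g}.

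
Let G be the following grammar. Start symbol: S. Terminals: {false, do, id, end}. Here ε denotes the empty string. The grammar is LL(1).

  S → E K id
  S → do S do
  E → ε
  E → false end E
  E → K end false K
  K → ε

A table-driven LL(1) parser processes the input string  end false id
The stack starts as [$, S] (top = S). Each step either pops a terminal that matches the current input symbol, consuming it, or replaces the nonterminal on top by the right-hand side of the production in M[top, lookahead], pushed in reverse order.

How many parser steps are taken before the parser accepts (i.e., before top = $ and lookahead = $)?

     Stack                 Input           Action
  1  $ S                   end false id $  expand S → E K id
  2  $ id K E              end false id $  expand E → K end false K
  3  $ id K K false end K  end false id $  expand K → ε
  4  $ id K K false end    end false id $  match end
  5  $ id K K false        false id $      match false
  6  $ id K K              id $            expand K → ε
  7  $ id K                id $            expand K → ε
  8  $ id                  id $            match id
Accept reached after 8 steps.

8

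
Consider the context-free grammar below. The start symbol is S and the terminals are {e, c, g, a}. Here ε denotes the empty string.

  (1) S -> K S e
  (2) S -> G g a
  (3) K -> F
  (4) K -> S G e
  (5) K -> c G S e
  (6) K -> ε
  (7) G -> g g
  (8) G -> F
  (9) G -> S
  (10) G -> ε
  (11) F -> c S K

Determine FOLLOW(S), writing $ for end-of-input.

FIRST(F): from F->c S K we get {c}. So FIRST(F) = {c}.
FIRST(S): from S->K S e we get {c, g}; from S->G g a we get {c, g}. So FIRST(S) = {c, g}.
FIRST(K): from K->F we get {c}; from K->S G e we get {c, g}; from K->c G S e we get {c}; from K->ε we get {ε}. So FIRST(K) = {ε, c, g}.
FIRST(G): from G->g g we get {g}; from G->F we get {c}; from G->S we get {c, g}; from G->ε we get {ε}. So FIRST(G) = {ε, c, g}.
FOLLOW(S) includes $ since S is the start symbol.
FOLLOW(G): in S->G g a, G is followed by g a with FIRST {g}; in K->S G e, G is followed by e with FIRST {e}; in K->c G S e, G is followed by S e with FIRST {c, g}. Thus FOLLOW(G) = {c, e, g}.
FOLLOW(S): in S->K S e, S is followed by e with FIRST {e}; in K->S G e, S is followed by G e with FIRST {c, e, g}; in K->c G S e, S is followed by e with FIRST {e}; in G->S, the suffix after S is empty, so FOLLOW(S) ⊇ FOLLOW(G) = {c, e, g}; in F->c S K, S is followed by K with FIRST {ε, c, g}; in F->c S K, the suffix after S is nullable, so FOLLOW(S) ⊇ FOLLOW(F) = {c, e, g}. Thus FOLLOW(S) = {$, c, e, g}.
FOLLOW(K): in S->K S e, K is followed by S e with FIRST {c, g}; in F->c S K, the suffix after K is empty, so FOLLOW(K) ⊇ FOLLOW(F) = {c, e, g}. Thus FOLLOW(K) = {c, e, g}.
FOLLOW(F): in K->F, the suffix after F is empty, so FOLLOW(F) ⊇ FOLLOW(K) = {c, e, g}; in G->F, the suffix after F is empty, so FOLLOW(F) ⊇ FOLLOW(G) = {c, e, g}. Thus FOLLOW(F) = {c, e, g}.

{$, c, e, g}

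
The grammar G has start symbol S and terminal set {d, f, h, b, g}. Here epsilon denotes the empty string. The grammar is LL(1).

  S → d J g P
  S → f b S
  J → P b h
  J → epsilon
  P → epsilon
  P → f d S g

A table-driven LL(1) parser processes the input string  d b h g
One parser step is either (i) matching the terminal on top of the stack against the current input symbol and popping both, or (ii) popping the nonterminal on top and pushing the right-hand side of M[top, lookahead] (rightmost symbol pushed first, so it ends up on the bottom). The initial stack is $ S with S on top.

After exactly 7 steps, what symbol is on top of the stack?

step 1: stack=$ S  input=d b h g $  — expand S → d J g P
step 2: stack=$ P g J d  input=d b h g $  — match d
step 3: stack=$ P g J  input=b h g $  — expand J → P b h
step 4: stack=$ P g h b P  input=b h g $  — expand P → epsilon
step 5: stack=$ P g h b  input=b h g $  — match b
step 6: stack=$ P g h  input=h g $  — match h
step 7: stack=$ P g  input=g $  — match g
Stack after step 7: $ P (top = P).

P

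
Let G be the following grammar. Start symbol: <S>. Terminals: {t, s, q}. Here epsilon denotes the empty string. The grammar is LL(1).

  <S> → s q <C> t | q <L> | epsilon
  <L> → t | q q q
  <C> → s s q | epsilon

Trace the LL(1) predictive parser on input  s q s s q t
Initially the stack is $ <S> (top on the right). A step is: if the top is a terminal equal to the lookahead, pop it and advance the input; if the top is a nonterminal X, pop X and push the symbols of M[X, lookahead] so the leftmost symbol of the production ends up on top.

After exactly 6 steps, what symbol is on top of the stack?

q

step 1: stack=$ <S>  input=s q s s q t $  — expand <S> → s q <C> t
step 2: stack=$ t <C> q s  input=s q s s q t $  — match s
step 3: stack=$ t <C> q  input=q s s q t $  — match q
step 4: stack=$ t <C>  input=s s q t $  — expand <C> → s s q
step 5: stack=$ t q s s  input=s s q t $  — match s
step 6: stack=$ t q s  input=s q t $  — match s
Stack after step 6: $ t q (top = q).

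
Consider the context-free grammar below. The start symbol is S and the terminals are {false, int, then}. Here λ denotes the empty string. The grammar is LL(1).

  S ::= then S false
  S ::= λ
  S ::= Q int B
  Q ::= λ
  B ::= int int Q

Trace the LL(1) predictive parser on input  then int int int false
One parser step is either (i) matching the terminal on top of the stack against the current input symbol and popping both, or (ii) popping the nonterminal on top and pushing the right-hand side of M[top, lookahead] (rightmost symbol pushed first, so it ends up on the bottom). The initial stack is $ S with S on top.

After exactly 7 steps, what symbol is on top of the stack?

int

     Stack              Input                     Action
  1  $ S                then int int int false $  expand S ::= then S false
  2  $ false S then     then int int int false $  match then
  3  $ false S          int int int false $       expand S ::= Q int B
  4  $ false B int Q    int int int false $       expand Q ::= λ
  5  $ false B int      int int int false $       match int
  6  $ false B          int int false $           expand B ::= int int Q
  7  $ false Q int int  int int false $           match int
Stack after step 7: $ false Q int (top = int).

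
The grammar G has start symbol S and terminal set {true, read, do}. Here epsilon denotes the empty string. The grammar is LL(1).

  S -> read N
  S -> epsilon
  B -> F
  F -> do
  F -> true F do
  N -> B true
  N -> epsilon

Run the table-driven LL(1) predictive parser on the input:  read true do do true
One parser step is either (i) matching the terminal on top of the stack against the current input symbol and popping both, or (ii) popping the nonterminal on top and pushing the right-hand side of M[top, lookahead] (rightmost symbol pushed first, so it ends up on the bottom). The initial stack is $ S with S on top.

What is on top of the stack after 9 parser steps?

     Stack             Input                   Action
  1  $ S               read true do do true $  expand S -> read N
  2  $ N read          read true do do true $  match read
  3  $ N               true do do true $       expand N -> B true
  4  $ true B          true do do true $       expand B -> F
  5  $ true F          true do do true $       expand F -> true F do
  6  $ true do F true  true do do true $       match true
  7  $ true do F       do do true $            expand F -> do
  8  $ true do do      do do true $            match do
  9  $ true do         do true $               match do
Stack after step 9: $ true (top = true).

true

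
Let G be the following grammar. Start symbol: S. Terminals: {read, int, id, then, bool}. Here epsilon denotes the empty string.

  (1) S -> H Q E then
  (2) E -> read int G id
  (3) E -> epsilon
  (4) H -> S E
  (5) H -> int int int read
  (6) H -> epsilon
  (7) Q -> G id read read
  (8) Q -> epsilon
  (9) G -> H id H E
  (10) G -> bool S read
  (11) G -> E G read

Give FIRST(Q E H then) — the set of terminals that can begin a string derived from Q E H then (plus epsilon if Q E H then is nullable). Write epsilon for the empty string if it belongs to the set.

FIRST(E): from E->read int G id we get {read}; from E->epsilon we get {epsilon}. So FIRST(E) = {epsilon, read}.
FIRST(S): from S->H Q E then we get {bool, id, int, read, then}. So FIRST(S) = {bool, id, int, read, then}.
FIRST(H): from H->S E we get {bool, id, int, read, then}; from H->int int int read we get {int}; from H->epsilon we get {epsilon}. So FIRST(H) = {epsilon, bool, id, int, read, then}.
FIRST(G): from G->H id H E we get {bool, id, int, read, then}; from G->bool S read we get {bool}; from G->E G read we get {bool, id, int, read, then}. So FIRST(G) = {bool, id, int, read, then}.
FIRST(Q): from Q->G id read read we get {bool, id, int, read, then}; from Q->epsilon we get {epsilon}. So FIRST(Q) = {epsilon, bool, id, int, read, then}.
FIRST(Q E H then): take FIRST of each symbol in turn, carrying on past any symbol whose FIRST contains epsilon; result {bool, id, int, read, then}.

{bool, id, int, read, then}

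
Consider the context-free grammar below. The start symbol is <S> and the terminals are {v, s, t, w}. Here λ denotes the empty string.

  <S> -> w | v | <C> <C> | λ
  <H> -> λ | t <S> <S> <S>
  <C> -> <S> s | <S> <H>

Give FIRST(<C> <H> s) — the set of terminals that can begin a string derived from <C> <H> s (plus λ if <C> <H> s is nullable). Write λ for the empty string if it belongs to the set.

FIRST(<H>) = {λ, t}
FIRST(<S>) = {λ, s, t, v, w}  (via <C> <C>)
FIRST(<C>) = {λ, s, t, v, w}  (via <S> s, <S> <H>)
FIRST(<C> <H> s): take FIRST of each symbol in turn, carrying on past any symbol whose FIRST contains λ; result {s, t, v, w}.

{s, t, v, w}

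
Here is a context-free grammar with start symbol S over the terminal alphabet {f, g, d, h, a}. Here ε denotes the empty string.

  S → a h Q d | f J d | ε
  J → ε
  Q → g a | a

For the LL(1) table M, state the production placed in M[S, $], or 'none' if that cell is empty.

S → ε

FIRST(S) = {ε, a, f}
FIRST(J) = {ε}
FIRST(Q) = {a, g}
FOLLOW(S) includes $ since S is the start symbol.
FOLLOW(S): S appears on no right-hand side. Thus FOLLOW(S) = {$}.
For S → a h Q d: FIRST(a h Q d) = {a}, so it goes in M[S, t] for t ∈ {a}.
For S → f J d: FIRST(f J d) = {f}, so it goes in M[S, t] for t ∈ {f}.
For S → ε: FIRST(ε) = {ε}, so it goes in M[S, t] for t ∈ {}; since ε ∈ FIRST, also for every t ∈ FOLLOW(S) = {$}.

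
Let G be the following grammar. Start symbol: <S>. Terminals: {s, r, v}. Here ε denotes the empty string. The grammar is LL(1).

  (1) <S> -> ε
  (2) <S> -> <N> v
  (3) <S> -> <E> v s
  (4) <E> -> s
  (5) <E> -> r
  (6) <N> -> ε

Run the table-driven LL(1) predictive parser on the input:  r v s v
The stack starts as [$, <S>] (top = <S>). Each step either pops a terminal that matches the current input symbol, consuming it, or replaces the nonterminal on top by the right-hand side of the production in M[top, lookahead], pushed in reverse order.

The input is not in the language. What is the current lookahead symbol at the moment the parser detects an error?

v

step 1: stack=$ <S>  input=r v s v $  — expand <S> -> <E> v s
step 2: stack=$ s v <E>  input=r v s v $  — expand <E> -> r
step 3: stack=$ s v r  input=r v s v $  — match r
step 4: stack=$ s v  input=v s v $  — match v
step 5: stack=$ s  input=s v $  — match s
step 6: stack=$  input=v $  — error: stack empty but input remains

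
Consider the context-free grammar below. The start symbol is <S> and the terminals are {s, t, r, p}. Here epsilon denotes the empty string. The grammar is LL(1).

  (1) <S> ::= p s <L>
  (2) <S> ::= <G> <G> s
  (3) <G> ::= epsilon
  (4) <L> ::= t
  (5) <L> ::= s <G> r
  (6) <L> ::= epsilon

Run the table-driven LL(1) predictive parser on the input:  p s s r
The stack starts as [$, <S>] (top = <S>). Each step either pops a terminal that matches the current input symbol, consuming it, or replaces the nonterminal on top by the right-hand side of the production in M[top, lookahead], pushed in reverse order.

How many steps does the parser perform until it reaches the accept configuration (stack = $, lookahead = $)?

7

step 1: stack=$ <S>  input=p s s r $  — expand <S> ::= p s <L>
step 2: stack=$ <L> s p  input=p s s r $  — match p
step 3: stack=$ <L> s  input=s s r $  — match s
step 4: stack=$ <L>  input=s r $  — expand <L> ::= s <G> r
step 5: stack=$ r <G> s  input=s r $  — match s
step 6: stack=$ r <G>  input=r $  — expand <G> ::= epsilon
step 7: stack=$ r  input=r $  — match r
Accept reached after 7 steps.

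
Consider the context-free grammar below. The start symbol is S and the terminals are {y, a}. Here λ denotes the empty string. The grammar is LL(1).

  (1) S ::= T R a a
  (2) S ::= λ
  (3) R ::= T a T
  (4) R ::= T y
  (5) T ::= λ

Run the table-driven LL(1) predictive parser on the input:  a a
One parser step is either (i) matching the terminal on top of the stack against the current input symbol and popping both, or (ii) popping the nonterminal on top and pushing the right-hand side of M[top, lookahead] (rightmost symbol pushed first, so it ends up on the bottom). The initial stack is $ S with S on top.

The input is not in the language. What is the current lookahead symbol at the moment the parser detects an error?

$

     Stack        Input  Action
  1  $ S          a a $  expand S ::= T R a a
  2  $ a a R T    a a $  expand T ::= λ
  3  $ a a R      a a $  expand R ::= T a T
  4  $ a a T a T  a a $  expand T ::= λ
  5  $ a a T a    a a $  match a
  6  $ a a T      a $    expand T ::= λ
  7  $ a a        a $    match a
  8  $ a          $      error: top is terminal a but lookahead is $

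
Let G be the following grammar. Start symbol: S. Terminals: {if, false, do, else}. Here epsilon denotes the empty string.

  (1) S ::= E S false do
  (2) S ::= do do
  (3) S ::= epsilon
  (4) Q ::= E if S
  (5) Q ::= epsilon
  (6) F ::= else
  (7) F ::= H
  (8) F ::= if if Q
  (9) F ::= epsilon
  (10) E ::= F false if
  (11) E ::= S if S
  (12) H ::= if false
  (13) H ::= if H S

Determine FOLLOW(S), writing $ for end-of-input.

{$, do, else, false, if}

FIRST(H) = {if}
FIRST(F) = {epsilon, else, if}  (via H)
FIRST(S) = {epsilon, do, else, false, if}  (via E S false do)
FIRST(E) = {do, else, false, if}  (via F false if, S if S)
FIRST(Q) = {epsilon, do, else, false, if}  (via E if S)
FOLLOW(S) includes $ since S is the start symbol.
FOLLOW(F): in E::=F false if, F is followed by false if with FIRST {false}. Thus FOLLOW(F) = {false}.
FOLLOW(Q): in F::=if if Q, the suffix after Q is empty, so FOLLOW(Q) ⊇ FOLLOW(F) = {false}. Thus FOLLOW(Q) = {false}.
FOLLOW(E): in S::=E S false do, E is followed by S false do with FIRST {do, else, false, if}; in Q::=E if S, E is followed by if S with FIRST {if}. Thus FOLLOW(E) = {do, else, false, if}.
FOLLOW(H): in F::=H, the suffix after H is empty, so FOLLOW(H) ⊇ FOLLOW(F) = {false}; in H::=if H S, H is followed by S with FIRST {epsilon, do, else, false, if}; in H::=if H S, the suffix after H is nullable (adds nothing new). Thus FOLLOW(H) = {do, else, false, if}.
FOLLOW(S): in S::=E S false do, S is followed by false do with FIRST {false}; in Q::=E if S, the suffix after S is empty, so FOLLOW(S) ⊇ FOLLOW(Q) = {false}; in E::=S if S (occurrence 1), S is followed by if S with FIRST {if}; in E::=S if S (occurrence 2), the suffix after S is empty, so FOLLOW(S) ⊇ FOLLOW(E) = {do, else, false, if}; in H::=if H S, the suffix after S is empty, so FOLLOW(S) ⊇ FOLLOW(H) = {do, else, false, if}. Thus FOLLOW(S) = {$, do, else, false, if}.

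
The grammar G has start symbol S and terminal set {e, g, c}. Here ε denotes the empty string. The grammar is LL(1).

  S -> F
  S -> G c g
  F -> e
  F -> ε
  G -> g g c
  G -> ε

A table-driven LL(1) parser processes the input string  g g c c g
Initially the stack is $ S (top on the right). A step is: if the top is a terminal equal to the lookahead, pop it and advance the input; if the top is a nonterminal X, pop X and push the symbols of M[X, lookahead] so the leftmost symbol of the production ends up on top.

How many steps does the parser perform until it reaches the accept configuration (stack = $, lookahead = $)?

7

     Stack        Input        Action
  1  $ S          g g c c g $  expand S -> G c g
  2  $ g c G      g g c c g $  expand G -> g g c
  3  $ g c c g g  g g c c g $  match g
  4  $ g c c g    g c c g $    match g
  5  $ g c c      c c g $      match c
  6  $ g c        c g $        match c
  7  $ g          g $          match g
Accept reached after 7 steps.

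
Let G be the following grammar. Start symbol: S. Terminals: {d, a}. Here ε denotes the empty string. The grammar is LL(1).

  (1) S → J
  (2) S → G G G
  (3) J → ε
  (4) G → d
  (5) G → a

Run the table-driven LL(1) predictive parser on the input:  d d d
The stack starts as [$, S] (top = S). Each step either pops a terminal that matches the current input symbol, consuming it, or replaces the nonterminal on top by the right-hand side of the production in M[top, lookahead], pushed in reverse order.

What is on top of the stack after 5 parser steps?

G

     Stack    Input    Action
  1  $ S      d d d $  expand S → G G G
  2  $ G G G  d d d $  expand G → d
  3  $ G G d  d d d $  match d
  4  $ G G    d d $    expand G → d
  5  $ G d    d d $    match d
Stack after step 5: $ G (top = G).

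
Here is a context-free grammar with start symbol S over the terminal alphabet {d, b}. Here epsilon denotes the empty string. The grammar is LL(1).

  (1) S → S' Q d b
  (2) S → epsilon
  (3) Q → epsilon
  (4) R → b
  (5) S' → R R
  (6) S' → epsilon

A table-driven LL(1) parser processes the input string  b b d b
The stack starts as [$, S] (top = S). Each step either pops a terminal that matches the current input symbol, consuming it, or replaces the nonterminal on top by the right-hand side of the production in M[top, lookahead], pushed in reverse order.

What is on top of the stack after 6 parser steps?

Q

step 1: stack=$ S  input=b b d b $  — expand S → S' Q d b
step 2: stack=$ b d Q S'  input=b b d b $  — expand S' → R R
step 3: stack=$ b d Q R R  input=b b d b $  — expand R → b
step 4: stack=$ b d Q R b  input=b b d b $  — match b
step 5: stack=$ b d Q R  input=b d b $  — expand R → b
step 6: stack=$ b d Q b  input=b d b $  — match b
Stack after step 6: $ b d Q (top = Q).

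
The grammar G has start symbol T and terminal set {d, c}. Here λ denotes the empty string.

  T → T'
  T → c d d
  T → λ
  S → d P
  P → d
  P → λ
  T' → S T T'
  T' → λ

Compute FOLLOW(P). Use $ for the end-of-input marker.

{$, c, d}

FIRST(S) = {d}
FIRST(P) = {λ, d}
FIRST(T') = {λ, d}  (via S T T')
FIRST(T) = {λ, c, d}  (via T')
FOLLOW(T) includes $ since T is the start symbol.
FOLLOW(T): in T'→S T T', T is followed by T' with FIRST {λ, d}; in T'→S T T', the suffix after T is nullable, so FOLLOW(T) ⊇ FOLLOW(T') = {$, d}. Thus FOLLOW(T) = {$, d}.
FOLLOW(T'): in T→T', the suffix after T' is empty, so FOLLOW(T') ⊇ FOLLOW(T) = {$, d}; in T'→S T T', the suffix after T' is empty (adds nothing new). Thus FOLLOW(T') = {$, d}.
FOLLOW(S): in T'→S T T', S is followed by T T' with FIRST {λ, c, d}; in T'→S T T', the suffix after S is nullable, so FOLLOW(S) ⊇ FOLLOW(T') = {$, d}. Thus FOLLOW(S) = {$, c, d}.
FOLLOW(P): in S→d P, the suffix after P is empty, so FOLLOW(P) ⊇ FOLLOW(S) = {$, c, d}. Thus FOLLOW(P) = {$, c, d}.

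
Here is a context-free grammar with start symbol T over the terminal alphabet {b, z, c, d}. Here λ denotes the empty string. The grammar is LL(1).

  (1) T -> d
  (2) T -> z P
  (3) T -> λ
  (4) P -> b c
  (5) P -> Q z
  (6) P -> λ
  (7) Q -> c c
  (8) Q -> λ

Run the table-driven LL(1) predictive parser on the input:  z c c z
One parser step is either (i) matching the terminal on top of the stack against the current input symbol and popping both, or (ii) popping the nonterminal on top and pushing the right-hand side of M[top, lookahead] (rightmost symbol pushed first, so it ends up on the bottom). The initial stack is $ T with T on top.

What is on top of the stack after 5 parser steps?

step 1: stack=$ T  input=z c c z $  — expand T -> z P
step 2: stack=$ P z  input=z c c z $  — match z
step 3: stack=$ P  input=c c z $  — expand P -> Q z
step 4: stack=$ z Q  input=c c z $  — expand Q -> c c
step 5: stack=$ z c c  input=c c z $  — match c
Stack after step 5: $ z c (top = c).

c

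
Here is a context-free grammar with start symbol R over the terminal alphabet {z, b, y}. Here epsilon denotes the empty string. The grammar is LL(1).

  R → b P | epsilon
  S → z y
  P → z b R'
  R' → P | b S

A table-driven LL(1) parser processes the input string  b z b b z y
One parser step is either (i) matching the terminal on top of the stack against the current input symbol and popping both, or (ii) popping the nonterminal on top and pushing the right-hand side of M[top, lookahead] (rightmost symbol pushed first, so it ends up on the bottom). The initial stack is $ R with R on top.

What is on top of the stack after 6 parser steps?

step 1: stack=$ R  input=b z b b z y $  — expand R → b P
step 2: stack=$ P b  input=b z b b z y $  — match b
step 3: stack=$ P  input=z b b z y $  — expand P → z b R'
step 4: stack=$ R' b z  input=z b b z y $  — match z
step 5: stack=$ R' b  input=b b z y $  — match b
step 6: stack=$ R'  input=b z y $  — expand R' → b S
Stack after step 6: $ S b (top = b).

b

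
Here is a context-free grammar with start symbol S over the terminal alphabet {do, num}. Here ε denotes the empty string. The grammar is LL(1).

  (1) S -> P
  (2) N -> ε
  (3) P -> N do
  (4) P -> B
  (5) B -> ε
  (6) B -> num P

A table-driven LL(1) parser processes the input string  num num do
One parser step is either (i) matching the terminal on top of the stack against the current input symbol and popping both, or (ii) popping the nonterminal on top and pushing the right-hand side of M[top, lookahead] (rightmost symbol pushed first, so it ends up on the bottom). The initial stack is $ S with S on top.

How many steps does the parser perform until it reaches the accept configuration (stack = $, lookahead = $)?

10

step 1: stack=$ S  input=num num do $  — expand S -> P
step 2: stack=$ P  input=num num do $  — expand P -> B
step 3: stack=$ B  input=num num do $  — expand B -> num P
step 4: stack=$ P num  input=num num do $  — match num
step 5: stack=$ P  input=num do $  — expand P -> B
step 6: stack=$ B  input=num do $  — expand B -> num P
step 7: stack=$ P num  input=num do $  — match num
step 8: stack=$ P  input=do $  — expand P -> N do
step 9: stack=$ do N  input=do $  — expand N -> ε
step 10: stack=$ do  input=do $  — match do
Accept reached after 10 steps.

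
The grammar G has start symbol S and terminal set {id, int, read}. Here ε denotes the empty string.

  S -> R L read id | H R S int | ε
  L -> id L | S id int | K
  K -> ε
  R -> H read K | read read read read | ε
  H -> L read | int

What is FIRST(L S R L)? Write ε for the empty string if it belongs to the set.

{ε, id, int, read}

FIRST(K): from K->ε we get {ε}. So FIRST(K) = {ε}.
FIRST(S): from S->R L read id we get {id, int, read}; from S->H R S int we get {id, int, read}; from S->ε we get {ε}. So FIRST(S) = {ε, id, int, read}.
FIRST(L): from L->id L we get {id}; from L->S id int we get {id, int, read}; from L->K we get {ε}. So FIRST(L) = {ε, id, int, read}.
FIRST(H): from H->L read we get {id, int, read}; from H->int we get {int}. So FIRST(H) = {id, int, read}.
FIRST(R): from R->H read K we get {id, int, read}; from R->read read read read we get {read}; from R->ε we get {ε}. So FIRST(R) = {ε, id, int, read}.
FIRST(L S R L): take FIRST of each symbol in turn, carrying on past any symbol whose FIRST contains ε; result {ε, id, int, read}.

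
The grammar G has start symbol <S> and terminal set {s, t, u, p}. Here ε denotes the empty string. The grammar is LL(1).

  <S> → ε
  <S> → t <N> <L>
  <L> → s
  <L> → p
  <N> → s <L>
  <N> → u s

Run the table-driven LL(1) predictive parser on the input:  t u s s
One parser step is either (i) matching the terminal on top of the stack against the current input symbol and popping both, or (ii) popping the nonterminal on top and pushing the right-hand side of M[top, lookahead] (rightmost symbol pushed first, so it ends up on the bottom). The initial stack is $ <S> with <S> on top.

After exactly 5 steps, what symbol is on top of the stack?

<L>

     Stack        Input      Action
  1  $ <S>        t u s s $  expand <S> → t <N> <L>
  2  $ <L> <N> t  t u s s $  match t
  3  $ <L> <N>    u s s $    expand <N> → u s
  4  $ <L> s u    u s s $    match u
  5  $ <L> s      s s $      match s
Stack after step 5: $ <L> (top = <L>).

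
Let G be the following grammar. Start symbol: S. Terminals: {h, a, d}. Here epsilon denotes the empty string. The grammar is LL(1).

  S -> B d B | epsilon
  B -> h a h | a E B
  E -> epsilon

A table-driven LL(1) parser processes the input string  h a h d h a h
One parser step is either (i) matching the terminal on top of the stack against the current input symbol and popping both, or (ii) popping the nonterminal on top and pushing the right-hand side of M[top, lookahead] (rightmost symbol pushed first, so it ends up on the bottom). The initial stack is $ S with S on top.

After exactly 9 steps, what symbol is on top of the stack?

     Stack        Input            Action
  1  $ S          h a h d h a h $  expand S -> B d B
  2  $ B d B      h a h d h a h $  expand B -> h a h
  3  $ B d h a h  h a h d h a h $  match h
  4  $ B d h a    a h d h a h $    match a
  5  $ B d h      h d h a h $      match h
  6  $ B d        d h a h $        match d
  7  $ B          h a h $          expand B -> h a h
  8  $ h a h      h a h $          match h
  9  $ h a        a h $            match a
Stack after step 9: $ h (top = h).

h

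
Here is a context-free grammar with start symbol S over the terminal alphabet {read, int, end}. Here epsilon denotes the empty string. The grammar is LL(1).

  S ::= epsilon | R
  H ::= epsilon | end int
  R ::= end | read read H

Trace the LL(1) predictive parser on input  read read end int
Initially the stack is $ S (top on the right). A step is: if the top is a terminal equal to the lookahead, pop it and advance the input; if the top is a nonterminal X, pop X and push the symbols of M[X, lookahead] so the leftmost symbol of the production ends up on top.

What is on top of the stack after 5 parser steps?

end

step 1: stack=$ S  input=read read end int $  — expand S ::= R
step 2: stack=$ R  input=read read end int $  — expand R ::= read read H
step 3: stack=$ H read read  input=read read end int $  — match read
step 4: stack=$ H read  input=read end int $  — match read
step 5: stack=$ H  input=end int $  — expand H ::= end int
Stack after step 5: $ int end (top = end).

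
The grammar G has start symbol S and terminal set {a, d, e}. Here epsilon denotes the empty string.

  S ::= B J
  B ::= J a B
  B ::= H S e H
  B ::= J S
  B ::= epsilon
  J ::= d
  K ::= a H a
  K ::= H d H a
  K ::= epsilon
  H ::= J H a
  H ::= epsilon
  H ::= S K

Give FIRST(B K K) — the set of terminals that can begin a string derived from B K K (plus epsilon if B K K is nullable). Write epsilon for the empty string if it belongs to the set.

FIRST(J) = {d}
FIRST(S) = {d}  (via B J)
FIRST(H) = {epsilon, d}  (via J H a, S K)
FIRST(B) = {epsilon, d}  (via J a B, H S e H, J S)
FIRST(K) = {epsilon, a, d}  (via H d H a)
FIRST(B K K): take FIRST of each symbol in turn, carrying on past any symbol whose FIRST contains epsilon; result {epsilon, a, d}.

{epsilon, a, d}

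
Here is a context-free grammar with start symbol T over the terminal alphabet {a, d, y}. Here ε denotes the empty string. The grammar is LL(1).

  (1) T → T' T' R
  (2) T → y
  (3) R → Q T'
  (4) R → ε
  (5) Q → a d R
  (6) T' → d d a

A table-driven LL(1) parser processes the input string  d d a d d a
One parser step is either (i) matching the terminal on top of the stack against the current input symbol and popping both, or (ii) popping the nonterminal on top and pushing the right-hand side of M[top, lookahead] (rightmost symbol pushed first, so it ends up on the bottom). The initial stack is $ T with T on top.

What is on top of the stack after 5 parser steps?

     Stack         Input          Action
  1  $ T           d d a d d a $  expand T → T' T' R
  2  $ R T' T'     d d a d d a $  expand T' → d d a
  3  $ R T' a d d  d d a d d a $  match d
  4  $ R T' a d    d a d d a $    match d
  5  $ R T' a      a d d a $      match a
Stack after step 5: $ R T' (top = T').

T'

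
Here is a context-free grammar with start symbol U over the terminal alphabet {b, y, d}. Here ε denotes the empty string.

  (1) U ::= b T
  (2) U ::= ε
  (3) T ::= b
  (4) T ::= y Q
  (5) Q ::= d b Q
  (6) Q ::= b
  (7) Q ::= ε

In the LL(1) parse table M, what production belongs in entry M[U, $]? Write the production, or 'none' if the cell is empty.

FIRST(U) = {ε, b}
FIRST(T) = {b, y}
FIRST(Q) = {ε, b, d}
FOLLOW(U) includes $ since U is the start symbol.
FOLLOW(U): U appears on no right-hand side. Thus FOLLOW(U) = {$}.
For U ::= b T: FIRST(b T) = {b}, so it goes in M[U, t] for t ∈ {b}.
For U ::= ε: FIRST(ε) = {ε}, so it goes in M[U, t] for t ∈ {}; since ε ∈ FIRST, also for every t ∈ FOLLOW(U) = {$}.

U ::= ε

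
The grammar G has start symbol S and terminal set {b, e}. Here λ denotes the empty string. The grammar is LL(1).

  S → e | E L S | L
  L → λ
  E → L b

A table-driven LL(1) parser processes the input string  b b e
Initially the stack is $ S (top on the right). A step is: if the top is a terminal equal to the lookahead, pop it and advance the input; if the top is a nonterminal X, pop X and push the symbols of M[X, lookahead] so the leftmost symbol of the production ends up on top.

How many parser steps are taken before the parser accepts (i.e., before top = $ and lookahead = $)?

step 1: stack=$ S  input=b b e $  — expand S → E L S
step 2: stack=$ S L E  input=b b e $  — expand E → L b
step 3: stack=$ S L b L  input=b b e $  — expand L → λ
step 4: stack=$ S L b  input=b b e $  — match b
step 5: stack=$ S L  input=b e $  — expand L → λ
step 6: stack=$ S  input=b e $  — expand S → E L S
step 7: stack=$ S L E  input=b e $  — expand E → L b
step 8: stack=$ S L b L  input=b e $  — expand L → λ
step 9: stack=$ S L b  input=b e $  — match b
step 10: stack=$ S L  input=e $  — expand L → λ
step 11: stack=$ S  input=e $  — expand S → e
step 12: stack=$ e  input=e $  — match e
Accept reached after 12 steps.

12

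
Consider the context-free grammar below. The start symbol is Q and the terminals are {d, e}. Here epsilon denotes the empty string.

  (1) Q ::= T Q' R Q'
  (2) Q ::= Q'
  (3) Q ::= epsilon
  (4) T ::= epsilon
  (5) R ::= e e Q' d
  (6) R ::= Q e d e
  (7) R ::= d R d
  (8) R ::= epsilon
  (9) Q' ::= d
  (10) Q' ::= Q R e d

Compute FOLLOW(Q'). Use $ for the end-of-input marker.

{$, d, e}

FIRST(T): from T::=epsilon we get {epsilon}. So FIRST(T) = {epsilon}.
FIRST(Q): from Q::=T Q' R Q' we get {d, e}; from Q::=Q' we get {d, e}; from Q::=epsilon we get {epsilon}. So FIRST(Q) = {epsilon, d, e}.
FIRST(R): from R::=e e Q' d we get {e}; from R::=Q e d e we get {d, e}; from R::=d R d we get {d}; from R::=epsilon we get {epsilon}. So FIRST(R) = {epsilon, d, e}.
FIRST(Q'): from Q'::=d we get {d}; from Q'::=Q R e d we get {d, e}. So FIRST(Q') = {d, e}.
FOLLOW(Q) includes $ since Q is the start symbol.
FOLLOW(Q): in R::=Q e d e, Q is followed by e d e with FIRST {e}; in Q'::=Q R e d, Q is followed by R e d with FIRST {d, e}. Thus FOLLOW(Q) = {$, d, e}.
FOLLOW(T): in Q::=T Q' R Q', T is followed by Q' R Q' with FIRST {d, e}. Thus FOLLOW(T) = {d, e}.
FOLLOW(R): in Q::=T Q' R Q', R is followed by Q' with FIRST {d, e}; in R::=d R d, R is followed by d with FIRST {d}; in Q'::=Q R e d, R is followed by e d with FIRST {e}. Thus FOLLOW(R) = {d, e}.
FOLLOW(Q'): in Q::=T Q' R Q' (occurrence 1), Q' is followed by R Q' with FIRST {d, e}; in Q::=T Q' R Q' (occurrence 2), the suffix after Q' is empty, so FOLLOW(Q') ⊇ FOLLOW(Q) = {$, d, e}; in Q::=Q', the suffix after Q' is empty, so FOLLOW(Q') ⊇ FOLLOW(Q) = {$, d, e}; in R::=e e Q' d, Q' is followed by d with FIRST {d}. Thus FOLLOW(Q') = {$, d, e}.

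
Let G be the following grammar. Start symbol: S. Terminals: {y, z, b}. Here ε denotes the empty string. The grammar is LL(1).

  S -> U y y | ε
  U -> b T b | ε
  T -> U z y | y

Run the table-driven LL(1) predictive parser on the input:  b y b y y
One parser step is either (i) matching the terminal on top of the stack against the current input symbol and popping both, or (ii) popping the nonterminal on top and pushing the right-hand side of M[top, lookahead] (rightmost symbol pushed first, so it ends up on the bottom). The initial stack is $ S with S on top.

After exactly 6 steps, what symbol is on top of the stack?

     Stack        Input        Action
  1  $ S          b y b y y $  expand S -> U y y
  2  $ y y U      b y b y y $  expand U -> b T b
  3  $ y y b T b  b y b y y $  match b
  4  $ y y b T    y b y y $    expand T -> y
  5  $ y y b y    y b y y $    match y
  6  $ y y b      b y y $      match b
Stack after step 6: $ y y (top = y).

y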